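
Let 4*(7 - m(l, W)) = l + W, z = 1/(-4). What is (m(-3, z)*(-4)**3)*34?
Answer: -17000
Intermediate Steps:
z = -1/4 ≈ -0.25000
m(l, W) = 7 - W/4 - l/4 (m(l, W) = 7 - (l + W)/4 = 7 - (W + l)/4 = 7 + (-W/4 - l/4) = 7 - W/4 - l/4)
(m(-3, z)*(-4)**3)*34 = ((7 - 1/4*(-1/4) - 1/4*(-3))*(-4)**3)*34 = ((7 + 1/16 + 3/4)*(-64))*34 = ((125/16)*(-64))*34 = -500*34 = -17000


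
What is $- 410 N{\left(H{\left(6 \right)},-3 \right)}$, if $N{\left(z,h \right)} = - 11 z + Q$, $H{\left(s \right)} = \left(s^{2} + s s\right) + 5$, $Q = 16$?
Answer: $340710$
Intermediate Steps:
$H{\left(s \right)} = 5 + 2 s^{2}$ ($H{\left(s \right)} = \left(s^{2} + s^{2}\right) + 5 = 2 s^{2} + 5 = 5 + 2 s^{2}$)
$N{\left(z,h \right)} = 16 - 11 z$ ($N{\left(z,h \right)} = - 11 z + 16 = 16 - 11 z$)
$- 410 N{\left(H{\left(6 \right)},-3 \right)} = - 410 \left(16 - 11 \left(5 + 2 \cdot 6^{2}\right)\right) = - 410 \left(16 - 11 \left(5 + 2 \cdot 36\right)\right) = - 410 \left(16 - 11 \left(5 + 72\right)\right) = - 410 \left(16 - 847\right) = \left(-410\right) \left(-831\right) = 340710$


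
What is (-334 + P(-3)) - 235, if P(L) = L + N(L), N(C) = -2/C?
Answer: -1714/3 ≈ -571.33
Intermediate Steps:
P(L) = L - 2/L
(-334 + P(-3)) - 235 = (-334 + (-3 - 2/(-3))) - 235 = (-334 + (-3 - 2*(-1/3))) - 235 = (-334 + (-3 + 2/3)) - 235 = (-334 - 7/3) - 235 = -1009/3 - 235 = -1714/3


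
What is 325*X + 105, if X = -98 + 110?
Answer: 4005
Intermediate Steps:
X = 12
325*X + 105 = 325*12 + 105 = 3900 + 105 = 4005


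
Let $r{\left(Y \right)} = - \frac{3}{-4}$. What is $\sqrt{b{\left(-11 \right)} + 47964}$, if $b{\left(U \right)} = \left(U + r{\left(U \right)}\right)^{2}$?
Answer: $\frac{\sqrt{769105}}{4} \approx 219.25$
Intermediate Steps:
$r{\left(Y \right)} = \frac{3}{4}$ ($r{\left(Y \right)} = \left(-3\right) \left(- \frac{1}{4}\right) = \frac{3}{4}$)
$b{\left(U \right)} = \left(\frac{3}{4} + U\right)^{2}$ ($b{\left(U \right)} = \left(U + \frac{3}{4}\right)^{2} = \left(\frac{3}{4} + U\right)^{2}$)
$\sqrt{b{\left(-11 \right)} + 47964} = \sqrt{\frac{\left(3 + 4 \left(-11\right)\right)^{2}}{16} + 47964} = \sqrt{\frac{\left(3 - 44\right)^{2}}{16} + 47964} = \sqrt{\frac{\left(-41\right)^{2}}{16} + 47964} = \sqrt{\frac{1}{16} \cdot 1681 + 47964} = \sqrt{\frac{1681}{16} + 47964} = \sqrt{\frac{769105}{16}} = \frac{\sqrt{769105}}{4}$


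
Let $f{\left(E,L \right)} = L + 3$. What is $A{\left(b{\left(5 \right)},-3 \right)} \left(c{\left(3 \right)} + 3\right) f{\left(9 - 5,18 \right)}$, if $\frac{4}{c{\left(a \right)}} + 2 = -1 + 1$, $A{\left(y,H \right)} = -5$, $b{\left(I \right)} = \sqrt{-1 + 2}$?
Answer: $-105$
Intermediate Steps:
$b{\left(I \right)} = 1$ ($b{\left(I \right)} = \sqrt{1} = 1$)
$c{\left(a \right)} = -2$ ($c{\left(a \right)} = \frac{4}{-2 + \left(-1 + 1\right)} = \frac{4}{-2 + 0} = \frac{4}{-2} = 4 \left(- \frac{1}{2}\right) = -2$)
$f{\left(E,L \right)} = 3 + L$
$A{\left(b{\left(5 \right)},-3 \right)} \left(c{\left(3 \right)} + 3\right) f{\left(9 - 5,18 \right)} = - 5 \left(-2 + 3\right) \left(3 + 18\right) = \left(-5\right) 1 \cdot 21 = \left(-5\right) 21 = -105$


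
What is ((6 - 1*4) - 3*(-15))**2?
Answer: 2209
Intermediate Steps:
((6 - 1*4) - 3*(-15))**2 = ((6 - 4) + 45)**2 = (2 + 45)**2 = 47**2 = 2209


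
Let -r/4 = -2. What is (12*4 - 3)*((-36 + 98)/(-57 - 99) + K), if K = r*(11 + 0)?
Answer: 102495/26 ≈ 3942.1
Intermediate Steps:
r = 8 (r = -4*(-2) = 8)
K = 88 (K = 8*(11 + 0) = 8*11 = 88)
(12*4 - 3)*((-36 + 98)/(-57 - 99) + K) = (12*4 - 3)*((-36 + 98)/(-57 - 99) + 88) = (48 - 3)*(62/(-156) + 88) = 45*(62*(-1/156) + 88) = 45*(-31/78 + 88) = 45*(6833/78) = 102495/26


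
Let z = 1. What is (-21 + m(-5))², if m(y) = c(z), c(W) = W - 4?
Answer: 576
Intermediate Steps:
c(W) = -4 + W
m(y) = -3 (m(y) = -4 + 1 = -3)
(-21 + m(-5))² = (-21 - 3)² = (-24)² = 576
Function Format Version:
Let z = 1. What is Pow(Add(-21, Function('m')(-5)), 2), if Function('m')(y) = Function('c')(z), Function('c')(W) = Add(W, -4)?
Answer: 576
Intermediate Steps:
Function('c')(W) = Add(-4, W)
Function('m')(y) = -3 (Function('m')(y) = Add(-4, 1) = -3)
Pow(Add(-21, Function('m')(-5)), 2) = Pow(Add(-21, -3), 2) = Pow(-24, 2) = 576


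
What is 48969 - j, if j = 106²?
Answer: 37733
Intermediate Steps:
j = 11236
48969 - j = 48969 - 1*11236 = 48969 - 11236 = 37733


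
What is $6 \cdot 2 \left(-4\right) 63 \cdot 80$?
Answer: $-241920$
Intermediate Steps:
$6 \cdot 2 \left(-4\right) 63 \cdot 80 = 12 \left(-4\right) 63 \cdot 80 = \left(-48\right) 63 \cdot 80 = \left(-3024\right) 80 = -241920$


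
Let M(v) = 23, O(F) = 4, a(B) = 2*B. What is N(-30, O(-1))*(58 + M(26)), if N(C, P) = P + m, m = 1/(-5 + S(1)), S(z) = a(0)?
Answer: 1539/5 ≈ 307.80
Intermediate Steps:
S(z) = 0 (S(z) = 2*0 = 0)
m = -⅕ (m = 1/(-5 + 0) = 1/(-5) = -⅕ ≈ -0.20000)
N(C, P) = -⅕ + P (N(C, P) = P - ⅕ = -⅕ + P)
N(-30, O(-1))*(58 + M(26)) = (-⅕ + 4)*(58 + 23) = (19/5)*81 = 1539/5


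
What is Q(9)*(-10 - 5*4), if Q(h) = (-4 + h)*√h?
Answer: -450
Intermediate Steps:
Q(h) = √h*(-4 + h)
Q(9)*(-10 - 5*4) = (√9*(-4 + 9))*(-10 - 5*4) = (3*5)*(-10 - 20) = 15*(-30) = -450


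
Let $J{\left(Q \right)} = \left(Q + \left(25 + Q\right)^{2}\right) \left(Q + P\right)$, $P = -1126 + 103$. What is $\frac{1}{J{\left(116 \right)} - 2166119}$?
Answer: $- \frac{1}{20303398} \approx -4.9253 \cdot 10^{-8}$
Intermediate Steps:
$P = -1023$
$J{\left(Q \right)} = \left(-1023 + Q\right) \left(Q + \left(25 + Q\right)^{2}\right)$ ($J{\left(Q \right)} = \left(Q + \left(25 + Q\right)^{2}\right) \left(Q - 1023\right) = \left(Q + \left(25 + Q\right)^{2}\right) \left(-1023 + Q\right) = \left(-1023 + Q\right) \left(Q + \left(25 + Q\right)^{2}\right)$)
$\frac{1}{J{\left(116 \right)} - 2166119} = \frac{1}{\left(-639375 + 116^{3} - 5979568 - 972 \cdot 116^{2}\right) - 2166119} = \frac{1}{\left(-639375 + 1560896 - 5979568 - 13079232\right) - 2166119} = \frac{1}{-18137279 - 2166119} = \frac{1}{-20303398} = - \frac{1}{20303398}$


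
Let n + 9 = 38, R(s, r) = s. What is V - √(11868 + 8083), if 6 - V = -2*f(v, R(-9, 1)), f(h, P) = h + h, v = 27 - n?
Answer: -2 - √19951 ≈ -143.25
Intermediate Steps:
n = 29 (n = -9 + 38 = 29)
v = -2 (v = 27 - 1*29 = 27 - 29 = -2)
f(h, P) = 2*h
V = -2 (V = 6 - (-2)*2*(-2) = 6 - (-2)*(-4) = 6 - 1*8 = 6 - 8 = -2)
V - √(11868 + 8083) = -2 - √(11868 + 8083) = -2 - √19951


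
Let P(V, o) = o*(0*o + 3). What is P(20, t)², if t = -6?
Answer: 324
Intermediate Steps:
P(V, o) = 3*o (P(V, o) = o*(0 + 3) = o*3 = 3*o)
P(20, t)² = (3*(-6))² = (-18)² = 324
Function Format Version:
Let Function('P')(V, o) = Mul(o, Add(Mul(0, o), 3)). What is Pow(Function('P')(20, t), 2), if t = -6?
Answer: 324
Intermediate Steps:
Function('P')(V, o) = Mul(3, o) (Function('P')(V, o) = Mul(o, Add(0, 3)) = Mul(o, 3) = Mul(3, o))
Pow(Function('P')(20, t), 2) = Pow(Mul(3, -6), 2) = Pow(-18, 2) = 324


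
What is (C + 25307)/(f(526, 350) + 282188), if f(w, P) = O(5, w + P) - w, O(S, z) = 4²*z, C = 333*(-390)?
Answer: -3373/9538 ≈ -0.35364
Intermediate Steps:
C = -129870
O(S, z) = 16*z
f(w, P) = 15*w + 16*P (f(w, P) = 16*(w + P) - w = 16*(P + w) - w = (16*P + 16*w) - w = 15*w + 16*P)
(C + 25307)/(f(526, 350) + 282188) = (-129870 + 25307)/((15*526 + 16*350) + 282188) = -104563/((7890 + 5600) + 282188) = -104563/(13490 + 282188) = -104563/295678 = -104563*1/295678 = -3373/9538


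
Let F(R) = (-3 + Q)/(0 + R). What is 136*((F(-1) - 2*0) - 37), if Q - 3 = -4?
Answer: -4488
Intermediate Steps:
Q = -1 (Q = 3 - 4 = -1)
F(R) = -4/R (F(R) = (-3 - 1)/(0 + R) = -4/R)
136*((F(-1) - 2*0) - 37) = 136*((-4/(-1) - 2*0) - 37) = 136*((-4*(-1) + 0) - 37) = 136*((4 + 0) - 37) = 136*(4 - 37) = 136*(-33) = -4488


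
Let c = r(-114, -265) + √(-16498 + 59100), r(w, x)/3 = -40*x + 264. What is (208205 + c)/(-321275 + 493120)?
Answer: 240797/171845 + √42602/171845 ≈ 1.4024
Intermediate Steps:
r(w, x) = 792 - 120*x (r(w, x) = 3*(-40*x + 264) = 3*(264 - 40*x) = 792 - 120*x)
c = 32592 + √42602 (c = (792 - 120*(-265)) + √(-16498 + 59100) = (792 + 31800) + √42602 = 32592 + √42602 ≈ 32798.)
(208205 + c)/(-321275 + 493120) = (208205 + (32592 + √42602))/(-321275 + 493120) = (240797 + √42602)/171845 = (240797 + √42602)*(1/171845) = 240797/171845 + √42602/171845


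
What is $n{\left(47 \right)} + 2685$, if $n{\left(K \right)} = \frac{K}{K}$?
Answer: $2686$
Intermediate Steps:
$n{\left(K \right)} = 1$
$n{\left(47 \right)} + 2685 = 1 + 2685 = 2686$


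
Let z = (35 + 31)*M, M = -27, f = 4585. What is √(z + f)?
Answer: √2803 ≈ 52.943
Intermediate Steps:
z = -1782 (z = (35 + 31)*(-27) = 66*(-27) = -1782)
√(z + f) = √(-1782 + 4585) = √2803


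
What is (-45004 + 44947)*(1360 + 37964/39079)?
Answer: -3031568028/39079 ≈ -77575.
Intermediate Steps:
(-45004 + 44947)*(1360 + 37964/39079) = -57*(1360 + 37964*(1/39079)) = -57*(1360 + 37964/39079) = -57*53185404/39079 = -3031568028/39079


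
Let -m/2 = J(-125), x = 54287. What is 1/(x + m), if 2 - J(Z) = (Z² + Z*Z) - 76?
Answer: 1/116631 ≈ 8.5740e-6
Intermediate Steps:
J(Z) = 78 - 2*Z² (J(Z) = 2 - ((Z² + Z*Z) - 76) = 2 - ((Z² + Z²) - 76) = 2 - (2*Z² - 76) = 2 - (-76 + 2*Z²) = 2 + (76 - 2*Z²) = 78 - 2*Z²)
m = 62344 (m = -2*(78 - 2*(-125)²) = -2*(78 - 2*15625) = -2*(78 - 31250) = -2*(-31172) = 62344)
1/(x + m) = 1/(54287 + 62344) = 1/116631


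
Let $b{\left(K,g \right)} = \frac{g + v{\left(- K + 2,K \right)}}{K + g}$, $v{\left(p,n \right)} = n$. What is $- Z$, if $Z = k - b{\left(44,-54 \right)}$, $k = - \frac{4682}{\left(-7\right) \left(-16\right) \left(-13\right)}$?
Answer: $- \frac{1613}{728} \approx -2.2157$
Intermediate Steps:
$k = \frac{2341}{728}$ ($k = - \frac{4682}{112 \left(-13\right)} = - \frac{4682}{-1456} = \left(-4682\right) \left(- \frac{1}{1456}\right) = \frac{2341}{728} \approx 3.2157$)
$b{\left(K,g \right)} = 1$ ($b{\left(K,g \right)} = \frac{g + K}{K + g} = \frac{K + g}{K + g} = 1$)
$Z = \frac{1613}{728}$ ($Z = \frac{2341}{728} - 1 = \frac{1613}{728} \approx 2.2157$)
$- Z = \left(-1\right) \frac{1613}{728} = - \frac{1613}{728}$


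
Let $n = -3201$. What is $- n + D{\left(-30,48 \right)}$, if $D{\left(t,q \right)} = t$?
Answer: $3171$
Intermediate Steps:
$- n + D{\left(-30,48 \right)} = \left(-1\right) \left(-3201\right) - 30 = 3201 - 30 = 3171$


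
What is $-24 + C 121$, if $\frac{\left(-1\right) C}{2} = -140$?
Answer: $33856$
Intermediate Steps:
$C = 280$ ($C = \left(-2\right) \left(-140\right) = 280$)
$-24 + C 121 = -24 + 280 \cdot 121 = -24 + 33880 = 33856$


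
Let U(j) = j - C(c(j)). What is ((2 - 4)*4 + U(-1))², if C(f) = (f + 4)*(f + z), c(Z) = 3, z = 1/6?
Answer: 34969/36 ≈ 971.36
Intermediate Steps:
z = ⅙ ≈ 0.16667
C(f) = (4 + f)*(⅙ + f) (C(f) = (f + 4)*(f + ⅙) = (4 + f)*(⅙ + f))
U(j) = -133/6 + j (U(j) = j - (⅔ + 3² + (25/6)*3) = j - (⅔ + 9 + 25/2) = j - 1*133/6 = j - 133/6 = -133/6 + j)
((2 - 4)*4 + U(-1))² = ((2 - 4)*4 + (-133/6 - 1))² = (-2*4 - 139/6)² = (-8 - 139/6)² = (-187/6)² = 34969/36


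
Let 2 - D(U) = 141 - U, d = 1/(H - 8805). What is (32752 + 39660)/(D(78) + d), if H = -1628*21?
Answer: -1556604558/1311287 ≈ -1187.1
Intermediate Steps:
H = -34188
d = -1/42993 (d = 1/(-34188 - 8805) = 1/(-42993) = -1/42993 ≈ -2.3260e-5)
D(U) = -139 + U (D(U) = 2 - (141 - U) = 2 + (-141 + U) = -139 + U)
(32752 + 39660)/(D(78) + d) = (32752 + 39660)/((-139 + 78) - 1/42993) = 72412/(-61 - 1/42993) = 72412/(-2622574/42993) = 72412*(-42993/2622574) = -1556604558/1311287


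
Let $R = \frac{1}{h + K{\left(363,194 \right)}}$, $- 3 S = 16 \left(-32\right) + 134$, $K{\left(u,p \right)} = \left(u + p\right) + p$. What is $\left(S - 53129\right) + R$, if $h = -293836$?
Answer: $- \frac{15534384256}{293085} \approx -53003.0$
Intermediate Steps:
$K{\left(u,p \right)} = u + 2 p$ ($K{\left(u,p \right)} = \left(p + u\right) + p = u + 2 p$)
$S = 126$ ($S = - \frac{16 \left(-32\right) + 134}{3} = - \frac{-512 + 134}{3} = \left(- \frac{1}{3}\right) \left(-378\right) = 126$)
$R = - \frac{1}{293085}$ ($R = \frac{1}{-293836 + \left(363 + 2 \cdot 194\right)} = \frac{1}{-293836 + \left(363 + 388\right)} = \frac{1}{-293836 + 751} = \frac{1}{-293085} = - \frac{1}{293085} \approx -3.412 \cdot 10^{-6}$)
$\left(S - 53129\right) + R = \left(126 - 53129\right) - \frac{1}{293085} = -53003 - \frac{1}{293085} = - \frac{15534384256}{293085}$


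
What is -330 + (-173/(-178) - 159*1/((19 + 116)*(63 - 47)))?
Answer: -21088837/64080 ≈ -329.10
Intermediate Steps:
-330 + (-173/(-178) - 159*1/((19 + 116)*(63 - 47))) = -330 + (-173*(-1/178) - 159/(135*16)) = -330 + (173/178 - 159/2160) = -330 + (173/178 - 159*1/2160) = -330 + (173/178 - 53/720) = -330 + 57563/64080 = -21088837/64080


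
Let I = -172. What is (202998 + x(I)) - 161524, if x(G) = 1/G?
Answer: 7133527/172 ≈ 41474.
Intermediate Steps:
(202998 + x(I)) - 161524 = (202998 + 1/(-172)) - 161524 = (202998 - 1/172) - 161524 = 34915655/172 - 161524 = 7133527/172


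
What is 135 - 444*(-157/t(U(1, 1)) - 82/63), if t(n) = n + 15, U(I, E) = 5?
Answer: 440822/105 ≈ 4198.3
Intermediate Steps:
t(n) = 15 + n
135 - 444*(-157/t(U(1, 1)) - 82/63) = 135 - 444*(-157/(15 + 5) - 82/63) = 135 - 444*(-157/20 - 82*1/63) = 135 - 444*(-157*1/20 - 82/63) = 135 - 444*(-157/20 - 82/63) = 135 - 444*(-11531/1260) = 135 + 426647/105 = 440822/105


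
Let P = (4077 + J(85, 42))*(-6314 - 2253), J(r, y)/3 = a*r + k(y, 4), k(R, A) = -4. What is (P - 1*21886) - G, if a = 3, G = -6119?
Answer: -41394377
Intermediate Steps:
J(r, y) = -12 + 9*r (J(r, y) = 3*(3*r - 4) = 3*(-4 + 3*r) = -12 + 9*r)
P = -41378610 (P = (4077 + (-12 + 9*85))*(-6314 - 2253) = (4077 + (-12 + 765))*(-8567) = (4077 + 753)*(-8567) = 4830*(-8567) = -41378610)
(P - 1*21886) - G = (-41378610 - 1*21886) - 1*(-6119) = (-41378610 - 21886) + 6119 = -41400496 + 6119 = -41394377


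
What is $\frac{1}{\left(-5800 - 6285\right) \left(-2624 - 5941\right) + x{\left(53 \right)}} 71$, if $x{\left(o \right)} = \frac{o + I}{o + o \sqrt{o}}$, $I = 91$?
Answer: $\frac{89455326946069}{130413298778068664847} - \frac{15052 \sqrt{53}}{43471099592689554949} \approx 6.8594 \cdot 10^{-7}$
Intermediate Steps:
$x{\left(o \right)} = \frac{91 + o}{o + o^{\frac{3}{2}}}$ ($x{\left(o \right)} = \frac{o + 91}{o + o \sqrt{o}} = \frac{91 + o}{o + o^{\frac{3}{2}}}$)
$\frac{1}{\left(-5800 - 6285\right) \left(-2624 - 5941\right) + x{\left(53 \right)}} 71 = \frac{1}{\left(-5800 - 6285\right) \left(-2624 - 5941\right) + \frac{91 + 53}{53 + 53^{\frac{3}{2}}}} \cdot 71 = \frac{1}{\left(-12085\right) \left(-8565\right) + \frac{1}{53 + 53 \sqrt{53}} \cdot 144} \cdot 71 = \frac{1}{103508025 + \frac{144}{53 + 53 \sqrt{53}}} \cdot 71 = \frac{71}{103508025 + \frac{144}{53 + 53 \sqrt{53}}}$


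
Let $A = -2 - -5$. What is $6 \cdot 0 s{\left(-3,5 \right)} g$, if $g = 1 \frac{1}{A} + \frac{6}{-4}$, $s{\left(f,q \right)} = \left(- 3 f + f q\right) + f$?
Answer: $0$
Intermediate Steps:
$s{\left(f,q \right)} = - 2 f + f q$
$A = 3$ ($A = -2 + 5 = 3$)
$g = - \frac{7}{6}$ ($g = 1 \cdot \frac{1}{3} + \frac{6}{-4} = 1 \cdot \frac{1}{3} + 6 \left(- \frac{1}{4}\right) = \frac{1}{3} - \frac{3}{2} = - \frac{7}{6} \approx -1.1667$)
$6 \cdot 0 s{\left(-3,5 \right)} g = 6 \cdot 0 \left(- 3 \left(-2 + 5\right)\right) \left(- \frac{7}{6}\right) = 0 \left(\left(-3\right) 3\right) \left(- \frac{7}{6}\right) = 0 \left(-9\right) \left(- \frac{7}{6}\right) = 0 \left(- \frac{7}{6}\right) = 0$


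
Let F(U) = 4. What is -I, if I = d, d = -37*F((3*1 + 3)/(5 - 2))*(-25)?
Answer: -3700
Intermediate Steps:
d = 3700 (d = -37*4*(-25) = -148*(-25) = 3700)
I = 3700
-I = -1*3700 = -3700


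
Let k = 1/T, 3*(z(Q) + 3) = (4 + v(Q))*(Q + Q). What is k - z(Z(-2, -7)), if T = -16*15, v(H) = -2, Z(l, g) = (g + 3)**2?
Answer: -1467/80 ≈ -18.337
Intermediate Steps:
Z(l, g) = (3 + g)**2
T = -240
z(Q) = -3 + 4*Q/3 (z(Q) = -3 + ((4 - 2)*(Q + Q))/3 = -3 + (2*(2*Q))/3 = -3 + (4*Q)/3 = -3 + 4*Q/3)
k = -1/240 (k = 1/(-240) = -1/240 ≈ -0.0041667)
k - z(Z(-2, -7)) = -1/240 - (-3 + 4*(3 - 7)**2/3) = -1/240 - (-3 + (4/3)*(-4)**2) = -1/240 - (-3 + (4/3)*16) = -1/240 - (-3 + 64/3) = -1/240 - 1*55/3 = -1/240 - 55/3 = -1467/80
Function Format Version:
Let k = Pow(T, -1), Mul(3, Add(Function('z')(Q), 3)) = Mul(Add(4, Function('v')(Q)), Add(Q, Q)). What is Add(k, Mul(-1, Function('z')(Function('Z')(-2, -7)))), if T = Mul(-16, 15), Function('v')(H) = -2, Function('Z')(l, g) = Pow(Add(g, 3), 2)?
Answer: Rational(-1467, 80) ≈ -18.337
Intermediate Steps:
Function('Z')(l, g) = Pow(Add(3, g), 2)
T = -240
Function('z')(Q) = Add(-3, Mul(Rational(4, 3), Q)) (Function('z')(Q) = Add(-3, Mul(Rational(1, 3), Mul(Add(4, -2), Add(Q, Q)))) = Add(-3, Mul(Rational(1, 3), Mul(2, Mul(2, Q)))) = Add(-3, Mul(Rational(1, 3), Mul(4, Q))) = Add(-3, Mul(Rational(4, 3), Q)))
k = Rational(-1, 240) (k = Pow(-240, -1) = Rational(-1, 240) ≈ -0.0041667)
Add(k, Mul(-1, Function('z')(Function('Z')(-2, -7)))) = Add(Rational(-1, 240), Mul(-1, Add(-3, Mul(Rational(4, 3), Pow(Add(3, -7), 2))))) = Add(Rational(-1, 240), Mul(-1, Add(-3, Mul(Rational(4, 3), Pow(-4, 2))))) = Add(Rational(-1, 240), Mul(-1, Add(-3, Mul(Rational(4, 3), 16)))) = Add(Rational(-1, 240), Mul(-1, Add(-3, Rational(64, 3)))) = Add(Rational(-1, 240), Mul(-1, Rational(55, 3))) = Add(Rational(-1, 240), Rational(-55, 3)) = Rational(-1467, 80)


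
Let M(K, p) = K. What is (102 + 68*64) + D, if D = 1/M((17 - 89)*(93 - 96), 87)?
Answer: 962065/216 ≈ 4454.0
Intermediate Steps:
D = 1/216 (D = 1/((17 - 89)*(93 - 96)) = 1/(-72*(-3)) = 1/216 ≈ 0.0046296)
(102 + 68*64) + D = (102 + 68*64) + 1/216 = (102 + 4352) + 1/216 = 4454 + 1/216 = 962065/216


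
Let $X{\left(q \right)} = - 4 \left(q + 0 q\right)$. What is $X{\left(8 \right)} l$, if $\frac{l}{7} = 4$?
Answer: $-896$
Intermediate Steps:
$l = 28$ ($l = 7 \cdot 4 = 28$)
$X{\left(q \right)} = - 4 q$ ($X{\left(q \right)} = - 4 \left(q + 0\right) = - 4 q$)
$X{\left(8 \right)} l = \left(-4\right) 8 \cdot 28 = \left(-32\right) 28 = -896$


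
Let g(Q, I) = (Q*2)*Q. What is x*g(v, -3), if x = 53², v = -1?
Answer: 5618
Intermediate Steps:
g(Q, I) = 2*Q² (g(Q, I) = (2*Q)*Q = 2*Q²)
x = 2809
x*g(v, -3) = 2809*(2*(-1)²) = 2809*(2*1) = 2809*2 = 5618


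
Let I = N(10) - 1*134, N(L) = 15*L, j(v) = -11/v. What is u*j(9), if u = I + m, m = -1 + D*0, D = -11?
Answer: -55/3 ≈ -18.333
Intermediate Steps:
I = 16 (I = 15*10 - 1*134 = 150 - 134 = 16)
m = -1 (m = -1 - 11*0 = -1 + 0 = -1)
u = 15 (u = 16 - 1 = 15)
u*j(9) = 15*(-11/9) = -55/3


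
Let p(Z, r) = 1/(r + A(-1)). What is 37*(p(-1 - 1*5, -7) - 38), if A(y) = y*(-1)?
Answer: -8473/6 ≈ -1412.2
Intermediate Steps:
A(y) = -y
p(Z, r) = 1/(1 + r) (p(Z, r) = 1/(r - 1*(-1)) = 1/(r + 1) = 1/(1 + r))
37*(p(-1 - 1*5, -7) - 38) = 37*(1/(1 - 7) - 38) = 37*(1/(-6) - 38) = 37*(-⅙ - 38) = 37*(-229/6) = -8473/6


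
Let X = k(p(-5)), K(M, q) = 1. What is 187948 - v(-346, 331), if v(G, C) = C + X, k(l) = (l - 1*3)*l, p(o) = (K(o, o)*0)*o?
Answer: 187617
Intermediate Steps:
p(o) = 0 (p(o) = (1*0)*o = 0*o = 0)
k(l) = l*(-3 + l) (k(l) = (l - 3)*l = (-3 + l)*l = l*(-3 + l))
X = 0 (X = 0*(-3 + 0) = 0*(-3) = 0)
v(G, C) = C (v(G, C) = C + 0 = C)
187948 - v(-346, 331) = 187948 - 1*331 = 187948 - 331 = 187617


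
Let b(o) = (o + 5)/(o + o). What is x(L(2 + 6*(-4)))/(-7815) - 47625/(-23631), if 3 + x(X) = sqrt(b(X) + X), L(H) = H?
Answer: 41362252/20519585 - I*sqrt(10461)/171930 ≈ 2.0157 - 0.00059489*I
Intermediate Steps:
b(o) = (5 + o)/(2*o) (b(o) = (5 + o)/((2*o)) = (5 + o)*(1/(2*o)) = (5 + o)/(2*o))
x(X) = -3 + sqrt(X + (5 + X)/(2*X)) (x(X) = -3 + sqrt((5 + X)/(2*X) + X) = -3 + sqrt(X + (5 + X)/(2*X)))
x(L(2 + 6*(-4)))/(-7815) - 47625/(-23631) = (-3 + sqrt(2 + 4*(2 + 6*(-4)) + 10/(2 + 6*(-4)))/2)/(-7815) - 47625/(-23631) = (-3 + sqrt(2 + 4*(2 - 24) + 10/(2 - 24))/2)*(-1/7815) - 47625*(-1/23631) = (-3 + sqrt(2 + 4*(-22) + 10/(-22))/2)*(-1/7815) + 15875/7877 = (-3 + sqrt(2 - 88 + 10*(-1/22))/2)*(-1/7815) + 15875/7877 = (-3 + sqrt(2 - 88 - 5/11)/2)*(-1/7815) + 15875/7877 = (-3 + sqrt(-951/11)/2)*(-1/7815) + 15875/7877 = (-3 + (I*sqrt(10461)/11)/2)*(-1/7815) + 15875/7877 = (-3 + I*sqrt(10461)/22)*(-1/7815) + 15875/7877 = (1/2605 - I*sqrt(10461)/171930) + 15875/7877 = 41362252/20519585 - I*sqrt(10461)/171930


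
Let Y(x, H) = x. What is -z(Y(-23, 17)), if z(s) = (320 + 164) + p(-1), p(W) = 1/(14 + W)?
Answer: -6293/13 ≈ -484.08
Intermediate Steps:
z(s) = 6293/13 (z(s) = (320 + 164) + 1/(14 - 1) = 484 + 1/13 = 6293/13)
-z(Y(-23, 17)) = -1*6293/13 = -6293/13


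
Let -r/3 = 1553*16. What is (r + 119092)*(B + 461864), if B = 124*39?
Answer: 20790551600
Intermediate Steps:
B = 4836
r = -74544 (r = -4659*16 = -3*24848 = -74544)
(r + 119092)*(B + 461864) = (-74544 + 119092)*(4836 + 461864) = 44548*466700 = 20790551600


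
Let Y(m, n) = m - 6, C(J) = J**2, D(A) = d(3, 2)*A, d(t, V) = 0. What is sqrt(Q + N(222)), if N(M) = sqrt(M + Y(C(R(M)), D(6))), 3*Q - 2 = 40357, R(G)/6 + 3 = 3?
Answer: sqrt(13453 + 6*sqrt(6)) ≈ 116.05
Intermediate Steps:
R(G) = 0 (R(G) = -18 + 6*3 = -18 + 18 = 0)
Q = 13453 (Q = 2/3 + (1/3)*40357 = 2/3 + 40357/3 = 13453)
D(A) = 0 (D(A) = 0*A = 0)
Y(m, n) = -6 + m
N(M) = sqrt(-6 + M) (N(M) = sqrt(M + (-6 + 0**2)) = sqrt(M + (-6 + 0)) = sqrt(M - 6) = sqrt(-6 + M))
sqrt(Q + N(222)) = sqrt(13453 + sqrt(-6 + 222)) = sqrt(13453 + sqrt(216)) = sqrt(13453 + 6*sqrt(6))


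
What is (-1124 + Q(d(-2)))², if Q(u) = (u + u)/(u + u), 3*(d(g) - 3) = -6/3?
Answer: 1261129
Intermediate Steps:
d(g) = 7/3 (d(g) = 3 + (-6/3)/3 = 3 + (-6*⅓)/3 = 3 + (⅓)*(-2) = 3 - ⅔ = 7/3)
Q(u) = 1 (Q(u) = (2*u)/((2*u)) = (2*u)*(1/(2*u)) = 1)
(-1124 + Q(d(-2)))² = (-1124 + 1)² = (-1123)² = 1261129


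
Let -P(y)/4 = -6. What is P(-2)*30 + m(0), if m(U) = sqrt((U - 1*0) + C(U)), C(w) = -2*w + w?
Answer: 720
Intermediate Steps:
C(w) = -w
P(y) = 24 (P(y) = -4*(-6) = 24)
m(U) = 0 (m(U) = sqrt((U - 1*0) - U) = sqrt((U + 0) - U) = sqrt(U - U) = sqrt(0) = 0)
P(-2)*30 + m(0) = 24*30 + 0 = 720 + 0 = 720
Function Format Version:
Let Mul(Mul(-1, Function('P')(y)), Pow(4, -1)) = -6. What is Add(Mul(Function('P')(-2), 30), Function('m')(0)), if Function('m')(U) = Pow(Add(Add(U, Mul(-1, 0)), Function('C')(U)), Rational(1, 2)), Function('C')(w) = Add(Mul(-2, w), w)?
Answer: 720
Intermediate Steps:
Function('C')(w) = Mul(-1, w)
Function('P')(y) = 24 (Function('P')(y) = Mul(-4, -6) = 24)
Function('m')(U) = 0 (Function('m')(U) = Pow(Add(Add(U, Mul(-1, 0)), Mul(-1, U)), Rational(1, 2)) = Pow(Add(Add(U, 0), Mul(-1, U)), Rational(1, 2)) = Pow(Add(U, Mul(-1, U)), Rational(1, 2)) = Pow(0, Rational(1, 2)) = 0)
Add(Mul(Function('P')(-2), 30), Function('m')(0)) = Add(Mul(24, 30), 0) = Add(720, 0) = 720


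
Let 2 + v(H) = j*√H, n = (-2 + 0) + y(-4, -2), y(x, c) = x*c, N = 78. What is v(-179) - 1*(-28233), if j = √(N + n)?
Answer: 28231 + 2*I*√3759 ≈ 28231.0 + 122.62*I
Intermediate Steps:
y(x, c) = c*x
n = 6 (n = (-2 + 0) - 2*(-4) = -2 + 8 = 6)
j = 2*√21 (j = √(78 + 6) = √84 = 2*√21 ≈ 9.1651)
v(H) = -2 + 2*√21*√H (v(H) = -2 + (2*√21)*√H = -2 + 2*√21*√H)
v(-179) - 1*(-28233) = (-2 + 2*√21*√(-179)) - 1*(-28233) = (-2 + 2*√21*(I*√179)) + 28233 = (-2 + 2*I*√3759) + 28233 = 28231 + 2*I*√3759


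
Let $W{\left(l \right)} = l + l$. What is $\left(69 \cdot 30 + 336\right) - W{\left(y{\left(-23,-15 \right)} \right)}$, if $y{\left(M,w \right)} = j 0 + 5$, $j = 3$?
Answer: $2396$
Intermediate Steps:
$y{\left(M,w \right)} = 5$ ($y{\left(M,w \right)} = 3 \cdot 0 + 5 = 0 + 5 = 5$)
$W{\left(l \right)} = 2 l$
$\left(69 \cdot 30 + 336\right) - W{\left(y{\left(-23,-15 \right)} \right)} = \left(69 \cdot 30 + 336\right) - 2 \cdot 5 = \left(2070 + 336\right) - 10 = 2406 - 10 = 2396$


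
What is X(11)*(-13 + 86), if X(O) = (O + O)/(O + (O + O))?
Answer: 146/3 ≈ 48.667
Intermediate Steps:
X(O) = ⅔ (X(O) = (2*O)/(O + 2*O) = (2*O)/((3*O)) = (2*O)*(1/(3*O)) = ⅔)
X(11)*(-13 + 86) = 2*(-13 + 86)/3 = (⅔)*73 = 146/3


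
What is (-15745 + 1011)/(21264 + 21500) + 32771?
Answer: 700702155/21382 ≈ 32771.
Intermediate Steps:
(-15745 + 1011)/(21264 + 21500) + 32771 = -14734/42764 + 32771 = -14734*1/42764 + 32771 = -7367/21382 + 32771 = 700702155/21382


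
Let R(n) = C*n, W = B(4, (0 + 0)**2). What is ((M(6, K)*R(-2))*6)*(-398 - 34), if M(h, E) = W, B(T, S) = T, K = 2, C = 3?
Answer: 62208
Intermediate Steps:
W = 4
M(h, E) = 4
R(n) = 3*n
((M(6, K)*R(-2))*6)*(-398 - 34) = ((4*(3*(-2)))*6)*(-398 - 34) = ((4*(-6))*6)*(-432) = -24*6*(-432) = -144*(-432) = 62208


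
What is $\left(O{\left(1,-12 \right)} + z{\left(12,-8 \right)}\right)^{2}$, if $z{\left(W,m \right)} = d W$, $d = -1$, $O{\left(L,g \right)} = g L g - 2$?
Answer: $16900$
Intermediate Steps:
$O{\left(L,g \right)} = -2 + L g^{2}$ ($O{\left(L,g \right)} = L g g - 2 = L g^{2} - 2 = -2 + L g^{2}$)
$z{\left(W,m \right)} = - W$
$\left(O{\left(1,-12 \right)} + z{\left(12,-8 \right)}\right)^{2} = \left(\left(-2 + 1 \left(-12\right)^{2}\right) - 12\right)^{2} = \left(\left(-2 + 1 \cdot 144\right) - 12\right)^{2} = \left(\left(-2 + 144\right) - 12\right)^{2} = \left(142 - 12\right)^{2} = 130^{2} = 16900$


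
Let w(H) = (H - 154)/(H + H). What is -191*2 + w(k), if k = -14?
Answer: -376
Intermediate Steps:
w(H) = (-154 + H)/(2*H) (w(H) = (-154 + H)/((2*H)) = (-154 + H)*(1/(2*H)) = (-154 + H)/(2*H))
-191*2 + w(k) = -191*2 + (1/2)*(-154 - 14)/(-14) = -382 + (1/2)*(-1/14)*(-168) = -382 + 6 = -376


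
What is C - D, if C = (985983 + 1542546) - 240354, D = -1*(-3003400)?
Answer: -715225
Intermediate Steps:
D = 3003400
C = 2288175 (C = 2528529 - 240354 = 2288175)
C - D = 2288175 - 1*3003400 = 2288175 - 3003400 = -715225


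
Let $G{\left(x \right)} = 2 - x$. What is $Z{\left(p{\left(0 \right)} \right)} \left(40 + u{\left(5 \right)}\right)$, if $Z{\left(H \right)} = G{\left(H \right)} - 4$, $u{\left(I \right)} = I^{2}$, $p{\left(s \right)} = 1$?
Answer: $-195$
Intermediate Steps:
$Z{\left(H \right)} = -2 - H$ ($Z{\left(H \right)} = \left(2 - H\right) - 4 = -2 - H$)
$Z{\left(p{\left(0 \right)} \right)} \left(40 + u{\left(5 \right)}\right) = \left(-2 - 1\right) \left(40 + 5^{2}\right) = \left(-2 - 1\right) \left(40 + 25\right) = \left(-3\right) 65 = -195$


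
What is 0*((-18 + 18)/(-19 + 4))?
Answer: 0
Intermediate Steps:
0*((-18 + 18)/(-19 + 4)) = 0*(0/(-15)) = 0*(0*(-1/15)) = 0*0 = 0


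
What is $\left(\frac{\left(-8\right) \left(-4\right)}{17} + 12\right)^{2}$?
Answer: $\frac{55696}{289} \approx 192.72$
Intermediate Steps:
$\left(\frac{\left(-8\right) \left(-4\right)}{17} + 12\right)^{2} = \left(32 \cdot \frac{1}{17} + 12\right)^{2} = \left(\frac{32}{17} + 12\right)^{2} = \left(\frac{236}{17}\right)^{2} = \frac{55696}{289}$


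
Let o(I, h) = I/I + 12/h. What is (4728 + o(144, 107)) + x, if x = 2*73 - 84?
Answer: 512649/107 ≈ 4791.1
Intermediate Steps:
o(I, h) = 1 + 12/h
x = 62 (x = 146 - 84 = 62)
(4728 + o(144, 107)) + x = (4728 + (12 + 107)/107) + 62 = (4728 + (1/107)*119) + 62 = (4728 + 119/107) + 62 = 506015/107 + 62 = 512649/107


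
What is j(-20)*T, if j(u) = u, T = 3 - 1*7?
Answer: 80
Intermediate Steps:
T = -4 (T = 3 - 7 = -4)
j(-20)*T = -20*(-4) = 80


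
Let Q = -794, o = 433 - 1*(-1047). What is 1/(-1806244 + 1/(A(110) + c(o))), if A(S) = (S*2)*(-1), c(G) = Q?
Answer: -1014/1831531417 ≈ -5.5363e-7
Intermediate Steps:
o = 1480 (o = 433 + 1047 = 1480)
c(G) = -794
A(S) = -2*S (A(S) = (2*S)*(-1) = -2*S)
1/(-1806244 + 1/(A(110) + c(o))) = 1/(-1806244 + 1/(-2*110 - 794)) = 1/(-1806244 + 1/(-220 - 794)) = 1/(-1806244 + 1/(-1014)) = 1/(-1806244 - 1/1014) = 1/(-1831531417/1014) = -1014/1831531417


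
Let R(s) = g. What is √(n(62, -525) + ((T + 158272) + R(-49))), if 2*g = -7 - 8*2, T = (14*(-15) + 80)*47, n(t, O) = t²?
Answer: √623978/2 ≈ 394.96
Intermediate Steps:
T = -6110 (T = (-210 + 80)*47 = -130*47 = -6110)
g = -23/2 (g = (-7 - 8*2)/2 = (-7 - 16)/2 = (½)*(-23) = -23/2 ≈ -11.500)
R(s) = -23/2
√(n(62, -525) + ((T + 158272) + R(-49))) = √(62² + ((-6110 + 158272) - 23/2)) = √(3844 + (152162 - 23/2)) = √(3844 + 304301/2) = √(311989/2) = √623978/2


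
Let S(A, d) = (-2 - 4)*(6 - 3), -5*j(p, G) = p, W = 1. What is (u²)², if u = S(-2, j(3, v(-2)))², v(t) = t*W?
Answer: 11019960576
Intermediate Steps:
v(t) = t (v(t) = t*1 = t)
j(p, G) = -p/5
S(A, d) = -18 (S(A, d) = -6*3 = -18)
u = 324 (u = (-18)² = 324)
(u²)² = (324²)² = 104976² = 11019960576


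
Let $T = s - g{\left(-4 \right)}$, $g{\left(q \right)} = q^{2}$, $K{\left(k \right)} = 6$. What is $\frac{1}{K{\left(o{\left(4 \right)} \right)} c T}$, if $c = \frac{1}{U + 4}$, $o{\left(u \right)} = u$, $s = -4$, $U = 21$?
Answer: $- \frac{5}{24} \approx -0.20833$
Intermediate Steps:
$c = \frac{1}{25}$ ($c = \frac{1}{21 + 4} = \frac{1}{25} \approx 0.04$)
$T = -20$ ($T = -4 - \left(-4\right)^{2} = -4 - 16 = -20$)
$\frac{1}{K{\left(o{\left(4 \right)} \right)} c T} = \frac{1}{6 \cdot \frac{1}{25} \left(-20\right)} = \frac{1}{\frac{6}{25} \left(-20\right)} = \frac{1}{- \frac{24}{5}} = - \frac{5}{24}$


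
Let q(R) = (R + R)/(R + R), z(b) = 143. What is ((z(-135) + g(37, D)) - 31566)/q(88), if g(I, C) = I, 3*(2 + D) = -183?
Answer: -31386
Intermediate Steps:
D = -63 (D = -2 + (⅓)*(-183) = -2 - 61 = -63)
q(R) = 1 (q(R) = (2*R)/((2*R)) = (2*R)*(1/(2*R)) = 1)
((z(-135) + g(37, D)) - 31566)/q(88) = ((143 + 37) - 31566)/1 = (180 - 31566)*1 = -31386*1 = -31386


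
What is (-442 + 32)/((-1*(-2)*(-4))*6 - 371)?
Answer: 410/419 ≈ 0.97852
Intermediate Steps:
(-442 + 32)/((-1*(-2)*(-4))*6 - 371) = -410/((2*(-4))*6 - 371) = -410/(-8*6 - 371) = -410/(-48 - 371) = -410/(-419) = -410*(-1/419) = 410/419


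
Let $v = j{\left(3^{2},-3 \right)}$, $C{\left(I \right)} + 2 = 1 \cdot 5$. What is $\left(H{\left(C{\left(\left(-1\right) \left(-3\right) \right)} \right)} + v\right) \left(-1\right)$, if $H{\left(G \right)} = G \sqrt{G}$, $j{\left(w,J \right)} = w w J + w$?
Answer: $234 - 3 \sqrt{3} \approx 228.8$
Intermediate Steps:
$j{\left(w,J \right)} = w + J w^{2}$ ($j{\left(w,J \right)} = w^{2} J + w = J w^{2} + w = w + J w^{2}$)
$C{\left(I \right)} = 3$ ($C{\left(I \right)} = -2 + 1 \cdot 5 = -2 + 5 = 3$)
$v = -234$ ($v = 3^{2} \left(1 - 3 \cdot 3^{2}\right) = 9 \left(1 - 27\right) = 9 \left(-26\right) = -234$)
$H{\left(G \right)} = G^{\frac{3}{2}}$
$\left(H{\left(C{\left(\left(-1\right) \left(-3\right) \right)} \right)} + v\right) \left(-1\right) = \left(3^{\frac{3}{2}} - 234\right) \left(-1\right) = \left(3 \sqrt{3} - 234\right) \left(-1\right) = \left(-234 + 3 \sqrt{3}\right) \left(-1\right) = 234 - 3 \sqrt{3}$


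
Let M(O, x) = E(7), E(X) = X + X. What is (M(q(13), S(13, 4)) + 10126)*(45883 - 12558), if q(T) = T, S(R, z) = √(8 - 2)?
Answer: 337915500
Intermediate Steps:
E(X) = 2*X
S(R, z) = √6
M(O, x) = 14 (M(O, x) = 2*7 = 14)
(M(q(13), S(13, 4)) + 10126)*(45883 - 12558) = (14 + 10126)*(45883 - 12558) = 10140*33325 = 337915500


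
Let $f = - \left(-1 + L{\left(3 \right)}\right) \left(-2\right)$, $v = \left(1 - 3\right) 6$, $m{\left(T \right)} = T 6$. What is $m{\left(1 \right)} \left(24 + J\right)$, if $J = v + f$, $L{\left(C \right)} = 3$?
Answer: $96$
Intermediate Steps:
$m{\left(T \right)} = 6 T$
$v = -12$ ($v = \left(-2\right) 6 = -12$)
$f = 4$ ($f = - \left(-1 + 3\right) \left(-2\right) = - 2 \left(-2\right) = \left(-1\right) \left(-4\right) = 4$)
$J = -8$ ($J = -12 + 4 = -8$)
$m{\left(1 \right)} \left(24 + J\right) = 6 \cdot 1 \left(24 - 8\right) = 6 \cdot 16 = 96$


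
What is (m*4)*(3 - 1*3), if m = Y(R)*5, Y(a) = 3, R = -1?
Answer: 0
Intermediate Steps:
m = 15 (m = 3*5 = 15)
(m*4)*(3 - 1*3) = (15*4)*(3 - 1*3) = 60*(3 - 3) = 60*0 = 0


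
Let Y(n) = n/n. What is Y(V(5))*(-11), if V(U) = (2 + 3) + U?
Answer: -11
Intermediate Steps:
V(U) = 5 + U
Y(n) = 1
Y(V(5))*(-11) = 1*(-11) = -11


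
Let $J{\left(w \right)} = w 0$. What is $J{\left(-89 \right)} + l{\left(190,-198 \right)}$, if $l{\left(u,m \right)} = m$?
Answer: $-198$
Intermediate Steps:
$J{\left(w \right)} = 0$
$J{\left(-89 \right)} + l{\left(190,-198 \right)} = 0 - 198 = -198$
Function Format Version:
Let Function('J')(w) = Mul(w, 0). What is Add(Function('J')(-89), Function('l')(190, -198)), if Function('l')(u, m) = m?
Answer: -198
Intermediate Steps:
Function('J')(w) = 0
Add(Function('J')(-89), Function('l')(190, -198)) = Add(0, -198) = -198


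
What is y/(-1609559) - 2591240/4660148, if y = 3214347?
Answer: -4787521601629/1875195788683 ≈ -2.5531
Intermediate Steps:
y/(-1609559) - 2591240/4660148 = 3214347/(-1609559) - 2591240/4660148 = 3214347*(-1/1609559) - 2591240*1/4660148 = -3214347/1609559 - 647810/1165037 = -4787521601629/1875195788683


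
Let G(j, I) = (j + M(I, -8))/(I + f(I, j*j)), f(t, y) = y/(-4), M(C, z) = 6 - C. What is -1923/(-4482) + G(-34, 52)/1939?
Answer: 98228861/228852414 ≈ 0.42922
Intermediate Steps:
f(t, y) = -y/4 (f(t, y) = y*(-¼) = -y/4)
G(j, I) = (6 + j - I)/(I - j²/4) (G(j, I) = (j + (6 - I))/(I - j*j/4) = (6 + j - I)/(I - j²/4))
-1923/(-4482) + G(-34, 52)/1939 = -1923/(-4482) + (4*(6 - 34 - 1*52)/(-1*(-34)² + 4*52))/1939 = -1923*(-1/4482) + (4*(6 - 34 - 52)/(-1*1156 + 208))*(1/1939) = 641/1494 + (4*(-80)/(-1156 + 208))*(1/1939) = 641/1494 + (4*(-80)/(-948))*(1/1939) = 641/1494 + (4*(-1/948)*(-80))*(1/1939) = 641/1494 + (80/237)*(1/1939) = 641/1494 + 80/459543 = 98228861/228852414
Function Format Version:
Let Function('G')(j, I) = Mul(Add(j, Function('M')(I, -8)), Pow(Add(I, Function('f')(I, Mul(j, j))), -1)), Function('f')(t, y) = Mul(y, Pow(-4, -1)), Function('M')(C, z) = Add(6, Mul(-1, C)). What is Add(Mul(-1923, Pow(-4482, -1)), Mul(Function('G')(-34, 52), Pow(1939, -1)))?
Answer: Rational(98228861, 228852414) ≈ 0.42922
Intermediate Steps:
Function('f')(t, y) = Mul(Rational(-1, 4), y) (Function('f')(t, y) = Mul(y, Rational(-1, 4)) = Mul(Rational(-1, 4), y))
Function('G')(j, I) = Mul(Pow(Add(I, Mul(Rational(-1, 4), Pow(j, 2))), -1), Add(6, j, Mul(-1, I))) (Function('G')(j, I) = Mul(Add(j, Add(6, Mul(-1, I))), Pow(Add(I, Mul(Rational(-1, 4), Mul(j, j))), -1)) = Mul(Add(6, j, Mul(-1, I)), Pow(Add(I, Mul(Rational(-1, 4), Pow(j, 2))), -1)) = Mul(Pow(Add(I, Mul(Rational(-1, 4), Pow(j, 2))), -1), Add(6, j, Mul(-1, I))))
Add(Mul(-1923, Pow(-4482, -1)), Mul(Function('G')(-34, 52), Pow(1939, -1))) = Add(Mul(-1923, Pow(-4482, -1)), Mul(Mul(4, Pow(Add(Mul(-1, Pow(-34, 2)), Mul(4, 52)), -1), Add(6, -34, Mul(-1, 52))), Pow(1939, -1))) = Add(Mul(-1923, Rational(-1, 4482)), Mul(Mul(4, Pow(Add(Mul(-1, 1156), 208), -1), Add(6, -34, -52)), Rational(1, 1939))) = Add(Rational(641, 1494), Mul(Mul(4, Pow(Add(-1156, 208), -1), -80), Rational(1, 1939))) = Add(Rational(641, 1494), Mul(Mul(4, Pow(-948, -1), -80), Rational(1, 1939))) = Add(Rational(641, 1494), Mul(Mul(4, Rational(-1, 948), -80), Rational(1, 1939))) = Add(Rational(641, 1494), Mul(Rational(80, 237), Rational(1, 1939))) = Add(Rational(641, 1494), Rational(80, 459543)) = Rational(98228861, 228852414)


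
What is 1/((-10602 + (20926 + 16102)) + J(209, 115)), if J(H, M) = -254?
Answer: 1/26172 ≈ 3.8209e-5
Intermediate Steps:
1/((-10602 + (20926 + 16102)) + J(209, 115)) = 1/((-10602 + (20926 + 16102)) - 254) = 1/((-10602 + 37028) - 254) = 1/(26426 - 254) = 1/26172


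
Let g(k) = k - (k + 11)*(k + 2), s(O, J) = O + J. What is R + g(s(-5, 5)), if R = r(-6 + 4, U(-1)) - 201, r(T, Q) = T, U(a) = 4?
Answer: -225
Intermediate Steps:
s(O, J) = J + O
g(k) = k - (2 + k)*(11 + k) (g(k) = k - (11 + k)*(2 + k) = k - (2 + k)*(11 + k))
R = -203 (R = (-6 + 4) - 201 = -2 - 201 = -203)
R + g(s(-5, 5)) = -203 + (-22 - (5 - 5)**2 - 12*(5 - 5)) = -203 + (-22 - 1*0**2 - 12*0) = -203 + (-22 - 1*0 + 0) = -203 + (-22 + 0 + 0) = -203 - 22 = -225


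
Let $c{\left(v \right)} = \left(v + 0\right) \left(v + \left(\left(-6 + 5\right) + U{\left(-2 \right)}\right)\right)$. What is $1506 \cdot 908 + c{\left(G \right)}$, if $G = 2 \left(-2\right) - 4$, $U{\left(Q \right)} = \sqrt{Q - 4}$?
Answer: $1367520 - 8 i \sqrt{6} \approx 1.3675 \cdot 10^{6} - 19.596 i$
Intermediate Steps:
$U{\left(Q \right)} = \sqrt{-4 + Q}$
$G = -8$ ($G = -4 - 4 = -8$)
$c{\left(v \right)} = v \left(-1 + v + i \sqrt{6}\right)$ ($c{\left(v \right)} = \left(v + 0\right) \left(v + \left(\left(-6 + 5\right) + \sqrt{-4 - 2}\right)\right) = v \left(v - \left(1 - \sqrt{-6}\right)\right) = v \left(v - \left(1 - i \sqrt{6}\right)\right) = v \left(-1 + v + i \sqrt{6}\right)$)
$1506 \cdot 908 + c{\left(G \right)} = 1506 \cdot 908 - 8 \left(-1 - 8 + i \sqrt{6}\right) = 1367448 - 8 \left(-9 + i \sqrt{6}\right) = 1367448 + \left(72 - 8 i \sqrt{6}\right) = 1367520 - 8 i \sqrt{6}$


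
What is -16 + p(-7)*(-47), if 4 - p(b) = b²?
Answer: 2099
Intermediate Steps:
p(b) = 4 - b²
-16 + p(-7)*(-47) = -16 + (4 - 1*(-7)²)*(-47) = -16 + (4 - 1*49)*(-47) = -16 + (4 - 49)*(-47) = -16 - 45*(-47) = -16 + 2115 = 2099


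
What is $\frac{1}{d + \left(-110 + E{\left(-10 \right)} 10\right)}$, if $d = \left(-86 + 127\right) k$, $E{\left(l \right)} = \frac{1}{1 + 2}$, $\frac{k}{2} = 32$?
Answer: $\frac{3}{7552} \approx 0.00039725$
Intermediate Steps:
$k = 64$ ($k = 2 \cdot 32 = 64$)
$E{\left(l \right)} = \frac{1}{3}$
$d = 2624$ ($d = \left(-86 + 127\right) 64 = 41 \cdot 64 = 2624$)
$\frac{1}{d + \left(-110 + E{\left(-10 \right)} 10\right)} = \frac{1}{2624 + \left(-110 + \frac{1}{3} \cdot 10\right)} = \frac{1}{2624 + \left(-110 + \frac{10}{3}\right)} = \frac{1}{2624 - \frac{320}{3}} = \frac{1}{\frac{7552}{3}} = \frac{3}{7552}$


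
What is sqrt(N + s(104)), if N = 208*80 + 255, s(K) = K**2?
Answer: 3*sqrt(3079) ≈ 166.47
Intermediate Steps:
N = 16895 (N = 16640 + 255 = 16895)
sqrt(N + s(104)) = sqrt(16895 + 104**2) = sqrt(16895 + 10816) = sqrt(27711) = 3*sqrt(3079)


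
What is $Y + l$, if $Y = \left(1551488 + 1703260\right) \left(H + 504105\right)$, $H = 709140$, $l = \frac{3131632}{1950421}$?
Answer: $\frac{7701835585296518092}{1950421} \approx 3.9488 \cdot 10^{12}$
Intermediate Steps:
$l = \frac{3131632}{1950421}$ ($l = 3131632 \cdot \frac{1}{1950421} = \frac{3131632}{1950421} \approx 1.6056$)
$Y = 3948806737260$ ($Y = \left(1551488 + 1703260\right) \left(709140 + 504105\right) = 3254748 \cdot 1213245 = 3948806737260$)
$Y + l = 3948806737260 + \frac{3131632}{1950421} = \frac{7701835585296518092}{1950421}$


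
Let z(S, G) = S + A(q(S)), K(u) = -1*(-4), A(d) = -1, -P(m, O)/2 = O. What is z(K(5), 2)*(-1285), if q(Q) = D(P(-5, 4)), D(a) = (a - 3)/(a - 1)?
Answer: -3855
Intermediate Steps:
P(m, O) = -2*O
D(a) = (-3 + a)/(-1 + a)
q(Q) = 11/9 (q(Q) = (-3 - 2*4)/(-1 - 2*4) = (-3 - 8)/(-1 - 8) = -11/(-9) = -⅑*(-11) = 11/9)
K(u) = 4
z(S, G) = -1 + S (z(S, G) = S - 1 = -1 + S)
z(K(5), 2)*(-1285) = (-1 + 4)*(-1285) = 3*(-1285) = -3855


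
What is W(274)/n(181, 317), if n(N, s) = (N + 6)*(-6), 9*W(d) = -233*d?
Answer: 31921/5049 ≈ 6.3222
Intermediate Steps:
W(d) = -233*d/9 (W(d) = (-233*d)/9 = -233*d/9)
n(N, s) = -36 - 6*N (n(N, s) = (6 + N)*(-6) = -36 - 6*N)
W(274)/n(181, 317) = (-233/9*274)/(-36 - 6*181) = -63842/(9*(-36 - 1086)) = -63842/9/(-1122) = -63842/9*(-1/1122) = 31921/5049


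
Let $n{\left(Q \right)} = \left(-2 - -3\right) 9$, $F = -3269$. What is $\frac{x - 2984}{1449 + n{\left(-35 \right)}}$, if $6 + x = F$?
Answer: $- \frac{6259}{1458} \approx -4.2929$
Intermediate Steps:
$x = -3275$ ($x = -6 - 3269 = -3275$)
$n{\left(Q \right)} = 9$ ($n{\left(Q \right)} = \left(-2 + 3\right) 9 = 1 \cdot 9 = 9$)
$\frac{x - 2984}{1449 + n{\left(-35 \right)}} = \frac{-3275 - 2984}{1449 + 9} = - \frac{6259}{1458}$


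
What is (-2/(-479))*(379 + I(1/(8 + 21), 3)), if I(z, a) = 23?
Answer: 804/479 ≈ 1.6785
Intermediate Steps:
(-2/(-479))*(379 + I(1/(8 + 21), 3)) = (-2/(-479))*(379 + 23) = -2*(-1/479)*402 = (2/479)*402 = 804/479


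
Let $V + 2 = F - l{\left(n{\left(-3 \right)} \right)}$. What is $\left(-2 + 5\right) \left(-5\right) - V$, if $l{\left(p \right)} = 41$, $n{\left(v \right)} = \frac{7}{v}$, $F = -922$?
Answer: $950$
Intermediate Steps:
$V = -965$ ($V = -2 - 963 = -965$)
$\left(-2 + 5\right) \left(-5\right) - V = \left(-2 + 5\right) \left(-5\right) - -965 = 3 \left(-5\right) + 965 = -15 + 965 = 950$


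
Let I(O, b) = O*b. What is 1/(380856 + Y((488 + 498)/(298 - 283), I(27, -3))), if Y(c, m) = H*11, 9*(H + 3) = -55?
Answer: 9/3426802 ≈ 2.6264e-6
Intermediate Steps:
H = -82/9 (H = -3 + (⅑)*(-55) = -3 - 55/9 = -82/9 ≈ -9.1111)
Y(c, m) = -902/9 (Y(c, m) = -82/9*11 = -902/9)
1/(380856 + Y((488 + 498)/(298 - 283), I(27, -3))) = 1/(380856 - 902/9) = 1/(3426802/9) = 9/3426802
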